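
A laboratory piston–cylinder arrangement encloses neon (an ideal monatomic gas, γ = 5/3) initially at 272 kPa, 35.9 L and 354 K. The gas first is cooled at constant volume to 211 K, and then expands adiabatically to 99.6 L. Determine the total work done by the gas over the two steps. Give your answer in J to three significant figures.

Step 1 (isochoric): W = 0 (constant volume).
After step 1: P = 162.1 kPa (V unchanged).
Step 2 (adiabatic): W = (P₁V₁ − P₂V₂)/(γ−1) = (5820 − 2948)/0.667 = 4309 J.
W_total = 0 + 4309 = 4309 J.

W_total ≈ 4310 J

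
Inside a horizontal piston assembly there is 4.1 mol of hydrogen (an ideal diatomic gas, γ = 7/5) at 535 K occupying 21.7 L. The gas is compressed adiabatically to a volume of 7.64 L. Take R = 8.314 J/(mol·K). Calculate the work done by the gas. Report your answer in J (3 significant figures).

W ≈ -23600 J

Adiabatic: TV^(γ−1) = const with γ = 7/5.
T₂ = T₁ (V₁/V₂)^(γ−1) = 535 × (21.7/7.64)^0.4 = 535 × 1.518 = 812.3 K.
W_by = nCᵥ(T₁ − T₂) = (4.1)(20.79)(535 − 812.3) = -23629 J.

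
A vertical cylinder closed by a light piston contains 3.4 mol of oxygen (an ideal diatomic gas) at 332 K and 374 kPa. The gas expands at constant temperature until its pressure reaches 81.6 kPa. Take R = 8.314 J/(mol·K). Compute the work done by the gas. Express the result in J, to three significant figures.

Isothermal process: W = nRT ln(V₂/V₁) = nRT ln(P₁/P₂).
W = (3.4)(8.314)(332) × ln(374/81.6)
  = 9385 × ln(4.583) = 9385 × 1.522
W_by_gas = 14288 J.

W ≈ 14300 J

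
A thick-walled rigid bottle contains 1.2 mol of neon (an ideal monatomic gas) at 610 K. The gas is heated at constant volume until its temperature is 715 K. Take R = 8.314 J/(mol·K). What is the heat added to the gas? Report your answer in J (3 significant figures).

Constant volume ⇒ W = 0, so Q = ΔU = nCᵥΔT with Cᵥ = 3R/2 = 12.47 J/(mol·K).
ΔU = (1.2)(12.47)(715 − 610) = 1571 J.

Q ≈ 1570 J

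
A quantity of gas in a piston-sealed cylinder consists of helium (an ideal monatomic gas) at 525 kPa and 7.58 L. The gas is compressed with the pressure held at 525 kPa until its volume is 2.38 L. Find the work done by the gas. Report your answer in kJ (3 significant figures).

Isobaric: W = P ΔV.
W = (525 kPa)(2.38 − 7.58 L) = (525)(-5.2) = -2730 J.

W ≈ -2.73 kJ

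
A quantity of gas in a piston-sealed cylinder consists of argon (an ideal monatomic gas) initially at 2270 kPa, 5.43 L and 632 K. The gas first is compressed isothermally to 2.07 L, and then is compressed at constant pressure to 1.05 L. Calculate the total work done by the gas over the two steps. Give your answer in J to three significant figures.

Step 1 (isothermal): W = P₁V₁ ln(V₂/V₁) = (12326) ln(2.07/5.43) = -11887 J.
After step 1: P = 5955 kPa, V = 2.07 L, T = 632 K.
Step 2 (isobaric): W = PΔV = (5955 kPa)(1.05 − 2.07 L) = -6074 J.
W_total = -11887 − 6074 = -17961 J.

W_total ≈ -18000 J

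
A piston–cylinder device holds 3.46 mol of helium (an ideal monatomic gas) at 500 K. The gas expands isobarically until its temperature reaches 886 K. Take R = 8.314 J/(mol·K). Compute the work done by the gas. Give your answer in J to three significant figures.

Isobaric: W = P ΔV = nR ΔT.
W = (3.46)(8.314)(886 − 500) = 11104 J.

W ≈ 11100 J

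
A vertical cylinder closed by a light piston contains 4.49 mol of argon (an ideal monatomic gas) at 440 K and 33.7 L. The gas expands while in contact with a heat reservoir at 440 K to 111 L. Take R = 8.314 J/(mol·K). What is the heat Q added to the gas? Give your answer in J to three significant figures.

Q ≈ 19600 J

Isothermal ⇒ ΔU = 0, so Q = W = nRT ln(V₂/V₁).
Q = (4.49)(8.314)(440) ln(111/33.7) = 16425 × 1.192 = 19579 J.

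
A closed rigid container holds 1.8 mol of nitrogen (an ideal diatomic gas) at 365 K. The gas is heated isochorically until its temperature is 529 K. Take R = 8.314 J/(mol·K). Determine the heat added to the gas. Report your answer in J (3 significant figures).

Constant volume ⇒ W = 0, so Q = ΔU = nCᵥΔT with Cᵥ = 5R/2 = 20.79 J/(mol·K).
ΔU = (1.8)(20.79)(529 − 365) = 6136 J.

Q ≈ 6140 J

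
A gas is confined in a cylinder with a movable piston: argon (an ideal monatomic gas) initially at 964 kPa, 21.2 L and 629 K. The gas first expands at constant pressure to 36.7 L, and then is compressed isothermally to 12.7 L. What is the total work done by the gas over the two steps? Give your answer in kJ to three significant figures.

W_total ≈ -22.6 kJ

Step 1 (isobaric): W = PΔV = (964 kPa)(36.7 − 21.2 L) = 14942 J.
After step 1: P = 964 kPa, V = 36.7 L, T = 1089 K.
Step 2 (isothermal): W = P₁V₁ ln(V₂/V₁) = (35379) ln(12.7/36.7) = -37543 J.
W_total = 14942 − 37543 = -22601 J.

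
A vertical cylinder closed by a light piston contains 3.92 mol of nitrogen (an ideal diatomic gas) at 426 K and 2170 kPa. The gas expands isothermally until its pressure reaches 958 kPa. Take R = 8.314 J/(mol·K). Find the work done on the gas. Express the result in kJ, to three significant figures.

W ≈ -11.4 kJ

Isothermal process: W = nRT ln(V₂/V₁) = nRT ln(P₁/P₂).
W = (3.92)(8.314)(426) × ln(2170/958)
  = 13884 × ln(2.265) = 13884 × 0.8176
W_by_gas = 11352 J; work on gas = −W_by = -11352 J.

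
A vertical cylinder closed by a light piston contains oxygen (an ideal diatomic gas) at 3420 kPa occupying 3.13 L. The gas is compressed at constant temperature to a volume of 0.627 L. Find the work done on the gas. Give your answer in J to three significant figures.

Isothermal: W = nRT ln(V₂/V₁) = P₁V₁ ln(V₂/V₁).
P₁V₁ = (3420 kPa)(3.13 L) = 10705 J.
W = 10705 × ln(0.627/3.13) = 10705 × -1.608
W_by_gas = -17211 J; work on gas = −W_by = 17211 J.

W ≈ 17200 J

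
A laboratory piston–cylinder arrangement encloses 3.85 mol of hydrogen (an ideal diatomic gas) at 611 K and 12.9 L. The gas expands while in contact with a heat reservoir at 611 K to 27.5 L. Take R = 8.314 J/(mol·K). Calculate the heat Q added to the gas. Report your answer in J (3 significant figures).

Q ≈ 14800 J

Isothermal ⇒ ΔU = 0, so Q = W = nRT ln(V₂/V₁).
Q = (3.85)(8.314)(611) ln(27.5/12.9) = 19557 × 0.757 = 14804 J.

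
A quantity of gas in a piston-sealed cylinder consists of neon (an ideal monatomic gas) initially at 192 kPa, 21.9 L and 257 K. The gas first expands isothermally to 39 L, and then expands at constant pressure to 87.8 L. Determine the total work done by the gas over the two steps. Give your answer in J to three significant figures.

Step 1 (isothermal): W = P₁V₁ ln(V₂/V₁) = (4205) ln(39/21.9) = 2426 J.
After step 1: P = 107.8 kPa, V = 39 L, T = 257 K.
Step 2 (isobaric): W = PΔV = (107.8 kPa)(87.8 − 39 L) = 5261 J.
W_total = 2426 + 5261 = 7688 J.

W_total ≈ 7690 J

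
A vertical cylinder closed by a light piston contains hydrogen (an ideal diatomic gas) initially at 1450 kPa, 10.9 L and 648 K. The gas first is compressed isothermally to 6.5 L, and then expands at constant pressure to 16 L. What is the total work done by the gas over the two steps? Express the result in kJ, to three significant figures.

W_total ≈ 14.9 kJ

Step 1 (isothermal): W = P₁V₁ ln(V₂/V₁) = (15805) ln(6.5/10.9) = -8171 J.
After step 1: P = 2432 kPa, V = 6.5 L, T = 648 K.
Step 2 (isobaric): W = PΔV = (2432 kPa)(16 − 6.5 L) = 23100 J.
W_total = -8171 + 23100 = 14929 J.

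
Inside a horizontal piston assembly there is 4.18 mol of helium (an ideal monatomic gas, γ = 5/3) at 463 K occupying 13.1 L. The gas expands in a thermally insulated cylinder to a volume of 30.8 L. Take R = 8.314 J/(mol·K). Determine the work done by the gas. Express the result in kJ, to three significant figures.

W ≈ 10.5 kJ

Adiabatic: TV^(γ−1) = const with γ = 5/3.
T₂ = T₁ (V₁/V₂)^(γ−1) = 463 × (13.1/30.8)^0.667 = 463 × 0.5656 = 261.9 K.
W_by = nCᵥ(T₁ − T₂) = (4.18)(12.47)(463 − 261.9) = 10485 J.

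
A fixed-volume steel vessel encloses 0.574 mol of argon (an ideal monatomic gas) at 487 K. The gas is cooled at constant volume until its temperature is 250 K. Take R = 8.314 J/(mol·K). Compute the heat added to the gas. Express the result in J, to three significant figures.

Q ≈ -1700 J

Constant volume ⇒ W = 0, so Q = ΔU = nCᵥΔT with Cᵥ = 3R/2 = 12.47 J/(mol·K).
ΔU = (0.574)(12.47)(250 − 487) = -1697 J.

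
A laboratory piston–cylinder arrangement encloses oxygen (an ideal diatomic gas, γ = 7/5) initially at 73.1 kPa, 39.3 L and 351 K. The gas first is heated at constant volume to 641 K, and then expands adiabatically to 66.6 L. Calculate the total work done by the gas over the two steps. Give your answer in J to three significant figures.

Step 1 (isochoric): W = 0 (constant volume).
After step 1: P = 133.5 kPa (V unchanged).
Step 2 (adiabatic): W = (P₁V₁ − P₂V₂)/(γ−1) = (5246 − 4248)/0.4 = 2495 J.
W_total = 0 + 2495 = 2495 J.

W_total ≈ 2490 J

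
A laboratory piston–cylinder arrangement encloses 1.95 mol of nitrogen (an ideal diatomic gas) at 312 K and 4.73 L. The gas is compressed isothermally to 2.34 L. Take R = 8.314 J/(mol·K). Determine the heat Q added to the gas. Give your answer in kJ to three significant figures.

Q ≈ -3.56 kJ

Isothermal ⇒ ΔU = 0, so Q = W = nRT ln(V₂/V₁).
Q = (1.95)(8.314)(312) ln(2.34/4.73) = 5058 × -0.7038 = -3560 J.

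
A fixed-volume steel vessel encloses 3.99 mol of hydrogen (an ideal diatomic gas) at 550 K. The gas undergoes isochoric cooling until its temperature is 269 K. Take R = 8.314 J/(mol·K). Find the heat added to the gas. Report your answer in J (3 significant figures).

Constant volume ⇒ W = 0, so Q = ΔU = nCᵥΔT with Cᵥ = 5R/2 = 20.79 J/(mol·K).
ΔU = (3.99)(20.79)(269 − 550) = -23304 J.

Q ≈ -23300 J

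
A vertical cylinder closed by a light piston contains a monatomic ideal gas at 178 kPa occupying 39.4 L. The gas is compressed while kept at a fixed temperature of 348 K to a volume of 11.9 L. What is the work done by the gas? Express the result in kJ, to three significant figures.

Isothermal: W = nRT ln(V₂/V₁) = P₁V₁ ln(V₂/V₁).
P₁V₁ = (178 kPa)(39.4 L) = 7013 J.
W = 7013 × ln(11.9/39.4) = 7013 × -1.197
W_by_gas = -8396 J.

W ≈ -8.40 kJ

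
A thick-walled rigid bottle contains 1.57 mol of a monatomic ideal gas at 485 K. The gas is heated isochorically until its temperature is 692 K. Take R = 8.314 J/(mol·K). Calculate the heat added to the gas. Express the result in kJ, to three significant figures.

Constant volume ⇒ W = 0, so Q = ΔU = nCᵥΔT with Cᵥ = 3R/2 = 12.47 J/(mol·K).
ΔU = (1.57)(12.47)(692 − 485) = 4053 J.

Q ≈ 4.05 kJ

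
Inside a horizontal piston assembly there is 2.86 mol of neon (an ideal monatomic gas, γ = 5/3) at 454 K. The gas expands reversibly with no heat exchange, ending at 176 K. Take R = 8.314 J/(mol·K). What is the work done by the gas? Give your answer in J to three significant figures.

Adiabatic ⇒ Q = 0, so W_by = −ΔU = nCᵥ(T₁ − T₂).
Cᵥ = 3R/2 = 12.47 J/(mol·K).
W = (2.86)(12.47)(454 − 176) = 9915 J.

W ≈ 9920 J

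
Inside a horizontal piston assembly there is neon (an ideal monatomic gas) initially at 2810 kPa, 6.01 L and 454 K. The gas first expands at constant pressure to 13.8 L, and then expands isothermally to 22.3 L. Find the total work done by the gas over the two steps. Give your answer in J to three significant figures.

Step 1 (isobaric): W = PΔV = (2810 kPa)(13.8 − 6.01 L) = 21890 J.
After step 1: P = 2810 kPa, V = 13.8 L, T = 1042 K.
Step 2 (isothermal): W = P₁V₁ ln(V₂/V₁) = (38778) ln(22.3/13.8) = 18610 J.
W_total = 21890 + 18610 = 40500 J.

W_total ≈ 40500 J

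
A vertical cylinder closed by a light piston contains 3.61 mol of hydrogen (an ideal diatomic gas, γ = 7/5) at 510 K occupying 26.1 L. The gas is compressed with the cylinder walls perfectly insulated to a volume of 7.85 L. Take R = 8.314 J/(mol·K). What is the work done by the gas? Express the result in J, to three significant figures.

W ≈ -23600 J

Adiabatic: TV^(γ−1) = const with γ = 7/5.
T₂ = T₁ (V₁/V₂)^(γ−1) = 510 × (26.1/7.85)^0.4 = 510 × 1.617 = 824.7 K.
W_by = nCᵥ(T₁ − T₂) = (3.61)(20.79)(510 − 824.7) = -23611 J.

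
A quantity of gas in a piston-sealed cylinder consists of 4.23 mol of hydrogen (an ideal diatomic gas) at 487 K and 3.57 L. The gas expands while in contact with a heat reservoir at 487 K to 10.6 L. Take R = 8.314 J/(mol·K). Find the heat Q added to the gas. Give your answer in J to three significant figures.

Q ≈ 18600 J

Isothermal ⇒ ΔU = 0, so Q = W = nRT ln(V₂/V₁).
Q = (4.23)(8.314)(487) ln(10.6/3.57) = 17127 × 1.088 = 18639 J.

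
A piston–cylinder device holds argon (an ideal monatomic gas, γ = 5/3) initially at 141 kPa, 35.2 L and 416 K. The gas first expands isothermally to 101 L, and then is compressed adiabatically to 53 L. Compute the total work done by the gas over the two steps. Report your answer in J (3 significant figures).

Step 1 (isothermal): W = P₁V₁ ln(V₂/V₁) = (4963) ln(101/35.2) = 5232 J.
After step 1: P = 49.14 kPa, V = 101 L, T = 416 K.
Step 2 (adiabatic): W = (P₁V₁ − P₂V₂)/(γ−1) = (4963 − 7629)/0.667 = -3998 J.
W_total = 5232 − 3998 = 1233 J.

W_total ≈ 1230 J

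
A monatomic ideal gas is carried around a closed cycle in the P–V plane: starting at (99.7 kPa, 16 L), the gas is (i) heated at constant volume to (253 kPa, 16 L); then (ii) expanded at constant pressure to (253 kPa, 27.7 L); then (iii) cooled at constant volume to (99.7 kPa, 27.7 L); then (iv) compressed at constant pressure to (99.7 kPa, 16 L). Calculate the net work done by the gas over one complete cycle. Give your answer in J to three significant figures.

Constant-volume legs do no work.
W(ii) = (253)(27.7 − 16) = 2960 J; W(iv) = (99.7)(16 − 27.7) = -1166 J.
W_net = 2960 − 1166 = 1794 J (the clockwise enclosed area).

W_net ≈ 1790 J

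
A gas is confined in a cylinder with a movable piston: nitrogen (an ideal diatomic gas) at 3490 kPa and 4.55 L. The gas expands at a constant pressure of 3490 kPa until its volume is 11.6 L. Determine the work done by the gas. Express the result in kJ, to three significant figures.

W ≈ 24.6 kJ

Isobaric: W = P ΔV.
W = (3490 kPa)(11.6 − 4.55 L) = (3490)(7.05) = 24604 J.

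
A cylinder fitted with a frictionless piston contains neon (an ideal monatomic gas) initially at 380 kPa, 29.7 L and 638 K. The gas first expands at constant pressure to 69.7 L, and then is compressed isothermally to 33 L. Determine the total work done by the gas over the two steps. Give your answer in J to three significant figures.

W_total ≈ -4600 J

Step 1 (isobaric): W = PΔV = (380 kPa)(69.7 − 29.7 L) = 15200 J.
After step 1: P = 380 kPa, V = 69.7 L, T = 1497 K.
Step 2 (isothermal): W = P₁V₁ ln(V₂/V₁) = (26486) ln(33/69.7) = -19803 J.
W_total = 15200 − 19803 = -4603 J.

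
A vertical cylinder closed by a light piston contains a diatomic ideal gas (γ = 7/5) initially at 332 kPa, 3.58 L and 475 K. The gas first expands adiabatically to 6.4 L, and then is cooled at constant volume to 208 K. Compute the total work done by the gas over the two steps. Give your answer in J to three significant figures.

W_total ≈ 616 J

Step 1 (adiabatic): W = (P₁V₁ − P₂V₂)/(γ−1) = (1189 − 942.1)/0.4 = 616.1 J.
Step 2 (isochoric): W = 0 (constant volume).
W_total = 616.1 + 0 = 616.1 J.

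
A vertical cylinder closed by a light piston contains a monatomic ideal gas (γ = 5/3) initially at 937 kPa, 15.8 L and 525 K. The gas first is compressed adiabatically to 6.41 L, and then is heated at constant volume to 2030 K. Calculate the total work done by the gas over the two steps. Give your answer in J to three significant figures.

Step 1 (adiabatic): W = (P₁V₁ − P₂V₂)/(γ−1) = (14805 − 27014)/0.667 = -18315 J.
Step 2 (isochoric): W = 0 (constant volume).
W_total = -18315 + 0 = -18315 J.

W_total ≈ -18300 J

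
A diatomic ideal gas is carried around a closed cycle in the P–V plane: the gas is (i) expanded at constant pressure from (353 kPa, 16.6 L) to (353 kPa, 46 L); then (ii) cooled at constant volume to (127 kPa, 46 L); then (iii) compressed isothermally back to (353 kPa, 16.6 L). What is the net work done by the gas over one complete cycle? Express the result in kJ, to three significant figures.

Leg (i): W = PΔV = (353)(46 − 16.6) = 10378 J.
Leg (ii): W = 0.
Leg (iii): W = PᵢVᵢ ln(V_f/Vᵢ) = (5842) ln(16.6/46) = -5954 J.
W_net = 10378 − 5954 = 4424 J.

W_net ≈ 4.42 kJ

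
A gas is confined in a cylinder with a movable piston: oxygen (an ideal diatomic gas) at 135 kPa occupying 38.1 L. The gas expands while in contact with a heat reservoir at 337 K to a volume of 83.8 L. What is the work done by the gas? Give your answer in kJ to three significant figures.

Isothermal: W = nRT ln(V₂/V₁) = P₁V₁ ln(V₂/V₁).
P₁V₁ = (135 kPa)(38.1 L) = 5144 J.
W = 5144 × ln(83.8/38.1) = 5144 × 0.7882
W_by_gas = 4054 J.

W ≈ 4.05 kJ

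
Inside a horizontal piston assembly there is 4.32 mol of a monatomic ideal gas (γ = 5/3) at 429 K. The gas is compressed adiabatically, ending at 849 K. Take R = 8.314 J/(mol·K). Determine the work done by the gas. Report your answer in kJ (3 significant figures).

W ≈ -22.6 kJ

Adiabatic ⇒ Q = 0, so W_by = −ΔU = nCᵥ(T₁ − T₂).
Cᵥ = 3R/2 = 12.47 J/(mol·K).
W = (4.32)(12.47)(429 − 849) = -22627 J.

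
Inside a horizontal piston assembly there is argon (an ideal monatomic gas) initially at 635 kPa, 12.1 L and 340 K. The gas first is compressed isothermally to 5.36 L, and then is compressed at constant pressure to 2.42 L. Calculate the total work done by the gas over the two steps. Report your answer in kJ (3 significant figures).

W_total ≈ -10.5 kJ

Step 1 (isothermal): W = P₁V₁ ln(V₂/V₁) = (7684) ln(5.36/12.1) = -6256 J.
After step 1: P = 1433 kPa, V = 5.36 L, T = 340 K.
Step 2 (isobaric): W = PΔV = (1433 kPa)(2.42 − 5.36 L) = -4214 J.
W_total = -6256 − 4214 = -10471 J.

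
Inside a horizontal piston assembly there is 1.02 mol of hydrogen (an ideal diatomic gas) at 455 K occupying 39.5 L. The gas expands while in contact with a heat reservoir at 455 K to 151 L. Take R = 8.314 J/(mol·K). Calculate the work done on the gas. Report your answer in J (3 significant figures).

W ≈ -5170 J

Isothermal: W = nRT ln(V₂/V₁).
W = (1.02)(8.314)(455) × ln(151/39.5)
  = 3859 × 1.341
W_by_gas = 5174 J; work on gas = −W_by = -5174 J.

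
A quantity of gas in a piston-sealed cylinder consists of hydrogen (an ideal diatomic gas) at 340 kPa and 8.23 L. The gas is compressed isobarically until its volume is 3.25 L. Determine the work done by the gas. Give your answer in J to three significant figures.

Isobaric: W = P ΔV.
W = (340 kPa)(3.25 − 8.23 L) = (340)(-4.98) = -1693 J.

W ≈ -1690 J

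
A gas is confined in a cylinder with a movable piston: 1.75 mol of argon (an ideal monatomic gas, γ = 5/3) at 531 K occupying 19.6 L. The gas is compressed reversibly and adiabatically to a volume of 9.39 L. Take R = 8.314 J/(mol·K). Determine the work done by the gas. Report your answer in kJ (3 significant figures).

Adiabatic: TV^(γ−1) = const with γ = 5/3.
T₂ = T₁ (V₁/V₂)^(γ−1) = 531 × (19.6/9.39)^0.667 = 531 × 1.633 = 867.3 K.
W_by = nCᵥ(T₁ − T₂) = (1.75)(12.47)(531 − 867.3) = -7339 J.

W ≈ -7.34 kJ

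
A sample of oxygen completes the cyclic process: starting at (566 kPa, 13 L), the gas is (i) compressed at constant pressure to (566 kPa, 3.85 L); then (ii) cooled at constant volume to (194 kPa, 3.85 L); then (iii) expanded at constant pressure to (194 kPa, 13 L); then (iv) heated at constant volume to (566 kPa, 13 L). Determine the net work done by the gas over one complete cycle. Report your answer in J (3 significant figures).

Constant-volume legs do no work.
W(i) = (566)(3.85 − 13) = -5179 J; W(iii) = (194)(13 − 3.85) = 1775 J.
W_net = -5179 + 1775 = -3404 J (the counter-clockwise enclosed area).

W_net ≈ -3400 J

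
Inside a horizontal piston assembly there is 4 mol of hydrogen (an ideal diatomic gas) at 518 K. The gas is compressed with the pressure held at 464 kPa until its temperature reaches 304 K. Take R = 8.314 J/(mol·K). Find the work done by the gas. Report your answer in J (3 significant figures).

W ≈ -7120 J

Isobaric: W = P ΔV = nR ΔT.
W = (4)(8.314)(304 − 518) = -7117 J.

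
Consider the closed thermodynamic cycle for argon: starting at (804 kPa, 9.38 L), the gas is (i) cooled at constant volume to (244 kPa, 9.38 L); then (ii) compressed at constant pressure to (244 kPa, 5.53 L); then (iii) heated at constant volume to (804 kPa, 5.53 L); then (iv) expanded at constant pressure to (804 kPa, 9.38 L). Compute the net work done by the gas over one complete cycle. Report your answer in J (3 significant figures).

Constant-volume legs do no work.
W(ii) = (244)(5.53 − 9.38) = -939.4 J; W(iv) = (804)(9.38 − 5.53) = 3095 J.
W_net = -939.4 + 3095 = 2156 J (the clockwise enclosed area).

W_net ≈ 2160 J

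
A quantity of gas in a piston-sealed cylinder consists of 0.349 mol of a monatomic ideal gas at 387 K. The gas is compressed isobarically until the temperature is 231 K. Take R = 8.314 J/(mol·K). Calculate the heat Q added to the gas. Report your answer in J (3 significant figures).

Q ≈ -1130 J

Isobaric: W = nRΔT = (0.349)(8.314)(-156) = -452.6 J.
ΔU = nCᵥΔT with Cᵥ = 3R/2: ΔU = (0.349)(12.47)(-156) = -679 J.
Q = ΔU + W = -679 − 452.6 = -1132 J.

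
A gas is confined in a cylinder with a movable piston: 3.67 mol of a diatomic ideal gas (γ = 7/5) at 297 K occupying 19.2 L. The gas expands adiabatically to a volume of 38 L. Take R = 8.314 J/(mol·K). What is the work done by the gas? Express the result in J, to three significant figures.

Adiabatic: TV^(γ−1) = const with γ = 7/5.
T₂ = T₁ (V₁/V₂)^(γ−1) = 297 × (19.2/38)^0.4 = 297 × 0.761 = 226 K.
W_by = nCᵥ(T₁ − T₂) = (3.67)(20.79)(297 − 226) = 5414 J.

W ≈ 5410 J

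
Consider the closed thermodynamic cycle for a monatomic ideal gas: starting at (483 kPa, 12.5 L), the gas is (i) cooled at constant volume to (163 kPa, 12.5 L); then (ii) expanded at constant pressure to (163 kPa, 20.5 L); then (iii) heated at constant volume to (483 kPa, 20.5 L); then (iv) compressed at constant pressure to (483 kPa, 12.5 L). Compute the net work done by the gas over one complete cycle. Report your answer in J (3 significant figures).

Constant-volume legs do no work.
W(ii) = (163)(20.5 − 12.5) = 1304 J; W(iv) = (483)(12.5 − 20.5) = -3864 J.
W_net = 1304 − 3864 = -2560 J (the counter-clockwise enclosed area).

W_net ≈ -2560 J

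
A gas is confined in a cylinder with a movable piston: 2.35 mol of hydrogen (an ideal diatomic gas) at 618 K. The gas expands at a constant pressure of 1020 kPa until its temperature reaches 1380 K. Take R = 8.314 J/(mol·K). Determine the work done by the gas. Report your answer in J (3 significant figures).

W ≈ 14900 J

Isobaric: W = P ΔV = nR ΔT.
W = (2.35)(8.314)(1380 − 618) = 14888 J.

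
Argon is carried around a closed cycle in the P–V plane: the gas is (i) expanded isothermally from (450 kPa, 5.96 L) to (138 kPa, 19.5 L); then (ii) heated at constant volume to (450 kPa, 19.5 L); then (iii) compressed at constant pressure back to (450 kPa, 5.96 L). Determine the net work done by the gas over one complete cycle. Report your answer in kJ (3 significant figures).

Leg (i): W = PᵢVᵢ ln(V_f/Vᵢ) = (2682) ln(19.5/5.96) = 3179 J.
Leg (ii): W = 0.
Leg (iii): W = PΔV = (450)(5.96 − 19.5) = -6093 J.
W_net = 3179 − 6093 = -2914 J.

W_net ≈ -2.91 kJ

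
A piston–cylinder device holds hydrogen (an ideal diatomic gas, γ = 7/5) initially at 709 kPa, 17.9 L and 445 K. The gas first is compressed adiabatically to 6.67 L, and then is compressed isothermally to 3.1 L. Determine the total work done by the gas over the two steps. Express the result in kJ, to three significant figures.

Step 1 (adiabatic): W = (P₁V₁ − P₂V₂)/(γ−1) = (12691 − 18836)/0.4 = -15362 J.
After step 1: P = 2824 kPa, V = 6.67 L, T = 660.5 K.
Step 2 (isothermal): W = P₁V₁ ln(V₂/V₁) = (18836) ln(3.1/6.67) = -14433 J.
W_total = -15362 − 14433 = -29795 J.

W_total ≈ -29.8 kJ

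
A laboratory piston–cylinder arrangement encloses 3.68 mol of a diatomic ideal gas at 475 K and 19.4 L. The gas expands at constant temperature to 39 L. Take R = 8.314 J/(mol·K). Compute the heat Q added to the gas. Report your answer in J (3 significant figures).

Q ≈ 10100 J

Isothermal ⇒ ΔU = 0, so Q = W = nRT ln(V₂/V₁).
Q = (3.68)(8.314)(475) ln(39/19.4) = 14533 × 0.6983 = 10148 J.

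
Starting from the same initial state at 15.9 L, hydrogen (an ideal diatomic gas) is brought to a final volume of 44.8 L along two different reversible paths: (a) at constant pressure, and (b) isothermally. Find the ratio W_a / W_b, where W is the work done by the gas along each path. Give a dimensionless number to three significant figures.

Path (a) isobaric: W = P₁(V₂ − V₁) → W_a/(P₁V₁) = 1.818.
Path (b) isothermal: W = P₁V₁ ln(V₂/V₁) → W_b/(P₁V₁) = 1.036.
W_a / W_b = 1.818 / 1.036 = 1.755.

W_a / W_b ≈ 1.75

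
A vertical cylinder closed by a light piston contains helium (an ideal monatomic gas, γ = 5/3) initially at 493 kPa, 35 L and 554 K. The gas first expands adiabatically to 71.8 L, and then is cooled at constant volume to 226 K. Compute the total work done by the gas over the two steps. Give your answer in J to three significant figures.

W_total ≈ 9850 J

Step 1 (adiabatic): W = (P₁V₁ − P₂V₂)/(γ−1) = (17255 − 10688)/0.667 = 9851 J.
Step 2 (isochoric): W = 0 (constant volume).
W_total = 9851 + 0 = 9851 J.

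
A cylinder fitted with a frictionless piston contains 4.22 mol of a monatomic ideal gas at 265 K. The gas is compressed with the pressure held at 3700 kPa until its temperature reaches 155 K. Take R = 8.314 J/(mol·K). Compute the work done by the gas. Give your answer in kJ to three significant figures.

W ≈ -3.86 kJ

Isobaric: W = P ΔV = nR ΔT.
W = (4.22)(8.314)(155 − 265) = -3859 J.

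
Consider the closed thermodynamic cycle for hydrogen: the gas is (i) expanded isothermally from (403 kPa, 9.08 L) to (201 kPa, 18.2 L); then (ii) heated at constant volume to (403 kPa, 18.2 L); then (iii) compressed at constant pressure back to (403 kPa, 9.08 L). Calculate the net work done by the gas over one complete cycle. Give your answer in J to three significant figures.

W_net ≈ -1130 J

Leg (i): W = PᵢVᵢ ln(V_f/Vᵢ) = (3659) ln(18.2/9.08) = 2544 J.
Leg (ii): W = 0.
Leg (iii): W = PΔV = (403)(9.08 − 18.2) = -3675 J.
W_net = 2544 − 3675 = -1131 J.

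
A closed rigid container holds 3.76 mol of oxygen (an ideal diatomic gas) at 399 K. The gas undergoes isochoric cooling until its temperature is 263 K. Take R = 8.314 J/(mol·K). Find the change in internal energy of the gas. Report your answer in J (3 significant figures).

ΔU ≈ -10600 J

Constant volume ⇒ W = 0, so Q = ΔU = nCᵥΔT with Cᵥ = 5R/2 = 20.79 J/(mol·K).
ΔU = (3.76)(20.79)(263 − 399) = -10629 J.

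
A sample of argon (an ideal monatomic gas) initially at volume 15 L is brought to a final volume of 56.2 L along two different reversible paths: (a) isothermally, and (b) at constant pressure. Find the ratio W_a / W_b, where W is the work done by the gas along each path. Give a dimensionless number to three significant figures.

Path (a) isothermal: W = P₁V₁ ln(V₂/V₁) → W_a/(P₁V₁) = 1.321.
Path (b) isobaric: W = P₁(V₂ − V₁) → W_b/(P₁V₁) = 2.747.
W_a / W_b = 1.321 / 2.747 = 0.4809.

W_a / W_b ≈ 0.481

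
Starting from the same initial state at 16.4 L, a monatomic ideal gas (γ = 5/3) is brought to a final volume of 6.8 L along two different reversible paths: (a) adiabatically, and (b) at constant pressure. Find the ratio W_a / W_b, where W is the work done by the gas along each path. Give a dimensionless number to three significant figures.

W_a / W_b ≈ 2.05

Path (a) adiabatic: W = P₁V₁(1 − (V₁/V₂)^(γ−1))/(γ−1) → W_a/(P₁V₁) = -1.198.
Path (b) isobaric: W = P₁(V₂ − V₁) → W_b/(P₁V₁) = -0.5854.
W_a / W_b = -1.198 / -0.5854 = 2.046.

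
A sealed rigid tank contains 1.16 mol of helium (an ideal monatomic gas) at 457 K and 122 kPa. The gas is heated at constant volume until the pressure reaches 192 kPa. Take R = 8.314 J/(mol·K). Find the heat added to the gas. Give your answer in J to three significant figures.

Constant volume ⇒ W = 0, so Q = ΔU = nCᵥΔT with Cᵥ = 3R/2 = 12.47 J/(mol·K).
At constant V, T₂/T₁ = P₂/P₁ ⇒ ΔT = T₁(P₂/P₁ − 1) = 457·(192/122 − 1) = 262.2 K.
ΔU = (1.16)(12.47)(262.2) = 3793 J.

Q ≈ 3790 J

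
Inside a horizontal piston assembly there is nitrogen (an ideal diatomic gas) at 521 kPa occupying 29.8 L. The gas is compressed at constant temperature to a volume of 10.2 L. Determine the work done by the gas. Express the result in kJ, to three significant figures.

Isothermal: W = nRT ln(V₂/V₁) = P₁V₁ ln(V₂/V₁).
P₁V₁ = (521 kPa)(29.8 L) = 15526 J.
W = 15526 × ln(10.2/29.8) = 15526 × -1.072
W_by_gas = -16646 J.

W ≈ -16.6 kJ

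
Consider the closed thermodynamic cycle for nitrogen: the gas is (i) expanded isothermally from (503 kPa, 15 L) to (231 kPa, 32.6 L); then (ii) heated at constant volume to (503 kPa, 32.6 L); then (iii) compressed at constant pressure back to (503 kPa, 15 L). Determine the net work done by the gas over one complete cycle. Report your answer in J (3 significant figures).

Leg (i): W = PᵢVᵢ ln(V_f/Vᵢ) = (7545) ln(32.6/15) = 5857 J.
Leg (ii): W = 0.
Leg (iii): W = PΔV = (503)(15 − 32.6) = -8853 J.
W_net = 5857 − 8853 = -2996 J.

W_net ≈ -3000 J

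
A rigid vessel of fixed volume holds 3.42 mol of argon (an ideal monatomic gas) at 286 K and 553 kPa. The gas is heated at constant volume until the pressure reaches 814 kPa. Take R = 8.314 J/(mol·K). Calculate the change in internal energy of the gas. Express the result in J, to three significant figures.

ΔU ≈ 5760 J

Constant volume ⇒ W = 0, so Q = ΔU = nCᵥΔT with Cᵥ = 3R/2 = 12.47 J/(mol·K).
At constant V, T₂/T₁ = P₂/P₁ ⇒ ΔT = T₁(P₂/P₁ − 1) = 286·(814/553 − 1) = 135 K.
ΔU = (3.42)(12.47)(135) = 5757 J.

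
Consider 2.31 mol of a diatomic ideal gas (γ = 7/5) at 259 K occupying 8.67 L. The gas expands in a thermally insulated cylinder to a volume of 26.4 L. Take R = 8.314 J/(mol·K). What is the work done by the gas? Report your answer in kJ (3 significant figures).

W ≈ 4.47 kJ

Adiabatic: TV^(γ−1) = const with γ = 7/5.
T₂ = T₁ (V₁/V₂)^(γ−1) = 259 × (8.67/26.4)^0.4 = 259 × 0.6406 = 165.9 K.
W_by = nCᵥ(T₁ − T₂) = (2.31)(20.79)(259 − 165.9) = 4470 J.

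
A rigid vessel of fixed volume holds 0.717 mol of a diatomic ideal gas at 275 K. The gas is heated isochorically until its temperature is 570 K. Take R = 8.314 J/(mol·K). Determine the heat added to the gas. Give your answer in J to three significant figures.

Q ≈ 4400 J

Constant volume ⇒ W = 0, so Q = ΔU = nCᵥΔT with Cᵥ = 5R/2 = 20.79 J/(mol·K).
ΔU = (0.717)(20.79)(570 − 275) = 4396 J.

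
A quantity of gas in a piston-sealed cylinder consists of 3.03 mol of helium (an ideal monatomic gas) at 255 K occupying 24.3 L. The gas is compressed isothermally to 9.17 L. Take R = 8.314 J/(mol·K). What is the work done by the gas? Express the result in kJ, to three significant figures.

Isothermal: W = nRT ln(V₂/V₁).
W = (3.03)(8.314)(255) × ln(9.17/24.3)
  = 6424 × -0.9745
W_by_gas = -6260 J.

W ≈ -6.26 kJ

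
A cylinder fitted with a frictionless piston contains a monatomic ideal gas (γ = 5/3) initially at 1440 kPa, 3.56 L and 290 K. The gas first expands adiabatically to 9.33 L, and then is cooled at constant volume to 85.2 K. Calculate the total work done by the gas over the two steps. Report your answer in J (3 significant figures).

Step 1 (adiabatic): W = (P₁V₁ − P₂V₂)/(γ−1) = (5126 − 2697)/0.667 = 3644 J.
Step 2 (isochoric): W = 0 (constant volume).
W_total = 3644 + 0 = 3644 J.

W_total ≈ 3640 J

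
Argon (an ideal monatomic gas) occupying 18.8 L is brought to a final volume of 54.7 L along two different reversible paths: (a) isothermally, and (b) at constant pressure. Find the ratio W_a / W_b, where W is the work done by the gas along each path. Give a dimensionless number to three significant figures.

W_a / W_b ≈ 0.559

Path (a) isothermal: W = P₁V₁ ln(V₂/V₁) → W_a/(P₁V₁) = 1.068.
Path (b) isobaric: W = P₁(V₂ − V₁) → W_b/(P₁V₁) = 1.91.
W_a / W_b = 1.068 / 1.91 = 0.5593.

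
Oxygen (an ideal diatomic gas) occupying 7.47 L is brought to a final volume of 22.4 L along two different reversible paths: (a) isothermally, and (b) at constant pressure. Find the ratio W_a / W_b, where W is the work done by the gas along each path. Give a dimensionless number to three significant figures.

Path (a) isothermal: W = P₁V₁ ln(V₂/V₁) → W_a/(P₁V₁) = 1.098.
Path (b) isobaric: W = P₁(V₂ − V₁) → W_b/(P₁V₁) = 1.999.
W_a / W_b = 1.098 / 1.999 = 0.5495.

W_a / W_b ≈ 0.549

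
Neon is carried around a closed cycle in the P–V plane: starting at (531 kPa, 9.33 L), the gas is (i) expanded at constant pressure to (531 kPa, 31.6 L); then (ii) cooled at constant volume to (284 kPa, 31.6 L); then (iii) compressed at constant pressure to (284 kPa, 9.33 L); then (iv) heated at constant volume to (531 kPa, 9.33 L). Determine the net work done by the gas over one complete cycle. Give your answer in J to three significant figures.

W_net ≈ 5500 J

Constant-volume legs do no work.
W(i) = (531)(31.6 − 9.33) = 11825 J; W(iii) = (284)(9.33 − 31.6) = -6325 J.
W_net = 11825 − 6325 = 5501 J (the clockwise enclosed area).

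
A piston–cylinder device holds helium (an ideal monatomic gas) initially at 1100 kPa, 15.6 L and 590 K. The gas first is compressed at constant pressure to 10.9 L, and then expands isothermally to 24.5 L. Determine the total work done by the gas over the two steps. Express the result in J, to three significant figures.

W_total ≈ 4540 J

Step 1 (isobaric): W = PΔV = (1100 kPa)(10.9 − 15.6 L) = -5170 J.
After step 1: P = 1100 kPa, V = 10.9 L, T = 412.2 K.
Step 2 (isothermal): W = P₁V₁ ln(V₂/V₁) = (11990) ln(24.5/10.9) = 9711 J.
W_total = -5170 + 9711 = 4541 J.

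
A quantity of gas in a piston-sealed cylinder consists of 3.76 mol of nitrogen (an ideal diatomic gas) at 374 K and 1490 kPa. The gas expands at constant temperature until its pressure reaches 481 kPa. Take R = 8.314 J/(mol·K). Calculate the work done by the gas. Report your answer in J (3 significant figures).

W ≈ 13200 J

Isothermal process: W = nRT ln(V₂/V₁) = nRT ln(P₁/P₂).
W = (3.76)(8.314)(374) × ln(1490/481)
  = 11691 × ln(3.098) = 11691 × 1.131
W_by_gas = 13219 J.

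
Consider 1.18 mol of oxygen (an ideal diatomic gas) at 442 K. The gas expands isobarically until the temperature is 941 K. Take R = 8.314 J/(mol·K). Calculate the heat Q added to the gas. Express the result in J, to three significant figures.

Q ≈ 17100 J

Isobaric: W = nRΔT = (1.18)(8.314)(499) = 4895 J.
ΔU = nCᵥΔT with Cᵥ = 5R/2: ΔU = (1.18)(20.79)(499) = 12239 J.
Q = ΔU + W = 12239 + 4895 = 17134 J.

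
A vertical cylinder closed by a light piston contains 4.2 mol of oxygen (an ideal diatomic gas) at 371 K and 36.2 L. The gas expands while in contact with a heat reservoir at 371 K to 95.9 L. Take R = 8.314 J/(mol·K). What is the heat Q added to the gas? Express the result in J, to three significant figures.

Q ≈ 12600 J

Isothermal ⇒ ΔU = 0, so Q = W = nRT ln(V₂/V₁).
Q = (4.2)(8.314)(371) ln(95.9/36.2) = 12955 × 0.9742 = 12621 J.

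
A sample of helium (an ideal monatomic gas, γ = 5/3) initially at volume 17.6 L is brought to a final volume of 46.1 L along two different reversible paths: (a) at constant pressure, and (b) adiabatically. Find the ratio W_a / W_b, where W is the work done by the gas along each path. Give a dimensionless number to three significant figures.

Path (a) isobaric: W = P₁(V₂ − V₁) → W_a/(P₁V₁) = 1.619.
Path (b) adiabatic: W = P₁V₁(1 − (V₁/V₂)^(γ−1))/(γ−1) → W_b/(P₁V₁) = 0.7106.
W_a / W_b = 1.619 / 0.7106 = 2.279.

W_a / W_b ≈ 2.28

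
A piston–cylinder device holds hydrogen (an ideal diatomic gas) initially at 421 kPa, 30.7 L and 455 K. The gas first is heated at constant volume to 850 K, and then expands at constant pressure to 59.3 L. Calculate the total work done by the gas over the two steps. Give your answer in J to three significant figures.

Step 1 (isochoric): W = 0 (constant volume).
After step 1: P = 786.5 kPa (V unchanged).
Step 2 (isobaric): W = PΔV = (786.5 kPa)(59.3 − 30.7 L) = 22493 J.
W_total = 0 + 22493 = 22493 J.

W_total ≈ 22500 J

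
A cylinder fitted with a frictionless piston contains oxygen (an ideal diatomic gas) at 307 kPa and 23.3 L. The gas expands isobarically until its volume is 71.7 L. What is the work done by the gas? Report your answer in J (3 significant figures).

Isobaric: W = P ΔV.
W = (307 kPa)(71.7 − 23.3 L) = (307)(48.4) = 14859 J.

W ≈ 14900 J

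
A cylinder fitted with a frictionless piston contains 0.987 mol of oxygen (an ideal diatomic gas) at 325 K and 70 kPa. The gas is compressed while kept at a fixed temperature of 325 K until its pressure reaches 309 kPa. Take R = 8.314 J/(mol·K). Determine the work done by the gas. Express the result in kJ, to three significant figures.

W ≈ -3.96 kJ

Isothermal process: W = nRT ln(V₂/V₁) = nRT ln(P₁/P₂).
W = (0.987)(8.314)(325) × ln(70/309)
  = 2667 × ln(0.2265) = 2667 × -1.485
W_by_gas = -3960 J.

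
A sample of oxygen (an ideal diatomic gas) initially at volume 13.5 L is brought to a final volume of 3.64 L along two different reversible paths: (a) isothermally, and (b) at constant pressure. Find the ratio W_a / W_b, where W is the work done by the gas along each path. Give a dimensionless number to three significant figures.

Path (a) isothermal: W = P₁V₁ ln(V₂/V₁) → W_a/(P₁V₁) = -1.311.
Path (b) isobaric: W = P₁(V₂ − V₁) → W_b/(P₁V₁) = -0.7304.
W_a / W_b = -1.311 / -0.7304 = 1.795.

W_a / W_b ≈ 1.79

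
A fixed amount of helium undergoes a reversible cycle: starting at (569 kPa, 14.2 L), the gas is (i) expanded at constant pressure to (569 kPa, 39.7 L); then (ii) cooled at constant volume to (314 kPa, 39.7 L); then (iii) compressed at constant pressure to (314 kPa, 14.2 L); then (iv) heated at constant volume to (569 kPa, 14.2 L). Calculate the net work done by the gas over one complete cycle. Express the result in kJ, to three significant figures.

Constant-volume legs do no work.
W(i) = (569)(39.7 − 14.2) = 14510 J; W(iii) = (314)(14.2 − 39.7) = -8007 J.
W_net = 14510 − 8007 = 6503 J (the clockwise enclosed area).

W_net ≈ 6.50 kJ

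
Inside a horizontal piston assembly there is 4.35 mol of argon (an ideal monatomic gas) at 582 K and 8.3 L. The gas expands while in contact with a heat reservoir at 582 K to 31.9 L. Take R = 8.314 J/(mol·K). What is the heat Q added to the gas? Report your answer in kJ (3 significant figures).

Q ≈ 28.3 kJ

Isothermal ⇒ ΔU = 0, so Q = W = nRT ln(V₂/V₁).
Q = (4.35)(8.314)(582) ln(31.9/8.3) = 21049 × 1.346 = 28339 J.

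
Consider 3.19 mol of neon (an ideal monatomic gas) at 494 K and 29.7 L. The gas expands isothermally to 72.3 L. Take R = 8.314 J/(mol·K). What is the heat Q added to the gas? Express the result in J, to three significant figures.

Isothermal ⇒ ΔU = 0, so Q = W = nRT ln(V₂/V₁).
Q = (3.19)(8.314)(494) ln(72.3/29.7) = 13102 × 0.8897 = 11656 J.

Q ≈ 11700 J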